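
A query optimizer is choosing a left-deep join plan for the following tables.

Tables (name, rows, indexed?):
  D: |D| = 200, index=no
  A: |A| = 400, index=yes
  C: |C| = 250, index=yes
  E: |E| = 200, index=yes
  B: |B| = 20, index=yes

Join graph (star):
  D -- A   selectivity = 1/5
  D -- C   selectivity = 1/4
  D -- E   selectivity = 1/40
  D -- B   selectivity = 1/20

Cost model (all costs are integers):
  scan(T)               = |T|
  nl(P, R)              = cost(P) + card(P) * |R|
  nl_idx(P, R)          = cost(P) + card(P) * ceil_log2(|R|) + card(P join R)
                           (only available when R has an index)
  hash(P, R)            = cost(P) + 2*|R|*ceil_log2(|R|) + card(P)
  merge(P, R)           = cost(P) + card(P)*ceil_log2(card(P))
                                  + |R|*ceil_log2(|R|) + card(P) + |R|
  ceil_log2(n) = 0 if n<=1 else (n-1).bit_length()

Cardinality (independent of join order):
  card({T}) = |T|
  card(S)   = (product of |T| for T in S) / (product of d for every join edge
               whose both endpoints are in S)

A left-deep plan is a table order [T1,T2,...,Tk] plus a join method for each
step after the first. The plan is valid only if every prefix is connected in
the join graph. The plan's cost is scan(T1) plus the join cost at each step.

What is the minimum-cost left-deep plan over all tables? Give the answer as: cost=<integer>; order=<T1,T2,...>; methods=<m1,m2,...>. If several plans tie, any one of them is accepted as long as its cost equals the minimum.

Selinger DP (subsets sized 1..n):
  {D}: scan cost=200, card=200
  {A}: scan cost=400, card=400
  {C}: scan cost=250, card=250
  {E}: scan cost=200, card=200
  {B}: scan cost=20, card=20
  {AD}: card=16000; try (D,hash)→4000, (A,merge)→6000, (D,merge)→6200, (A,hash)→7600, (A,nl_idx)→18000, (A,nl)→80200 …(+1); best=4000 via (D,hash)
  {CD}: card=12500; try (D,hash)→3700, (C,merge)→4250, (D,merge)→4300, (C,hash)→4400, (C,nl_idx)→14300, (C,nl)→50200 …(+1); best=3700 via (D,hash)
  {DE}: card=1000; try (E,nl_idx)→2800, (E,hash)→3600, (D,hash)→3600, (E,merge)→3800, (D,merge)→3800, (E,nl)→40200 …(+1); best=2800 via (E,nl_idx)
  {BD}: card=200; try (B,hash)→600, (B,nl_idx)→1400, (D,merge)→1940, (B,merge)→2120, (D,hash)→3240, (D,nl)→4020 …(+1); best=600 via (B,hash)
  {ACD}: card=1000000; try (A,hash)→23400, (C,hash)→24000, (A,merge)→195200, (C,merge)→246250, (A,nl_idx)→1116200, (C,nl_idx)→1132000 …(+2); best=23400 via (A,hash)
  {ADE}: card=80000; try (A,hash)→11000, (A,merge)→17800, (E,hash)→23200, (A,nl_idx)→91800, (E,nl_idx)→212000, (E,merge)→245800 …(+2); best=11000 via (A,hash)
  {ABD}: card=16000; try (A,merge)→6400, (A,hash)→8000, (A,nl_idx)→18400, (B,hash)→20200, (A,nl)→80600, (B,nl_idx)→100000 …(+2); best=6400 via (A,merge)
  {CDE}: card=62500; try (C,hash)→7800, (C,merge)→16050, (E,hash)→19400, (C,nl_idx)→73300, (E,nl_idx)→166200, (E,merge)→193000 …(+2); best=7800 via (C,hash)
  {BCD}: card=12500; try (C,merge)→4650, (C,hash)→4800, (C,nl_idx)→14700, (B,hash)→16400, (C,nl)→50600, (B,nl_idx)→78700 …(+2); best=4650 via (C,merge)
  {BDE}: card=1000; try (E,nl_idx)→3200, (E,hash)→4000, (B,hash)→4000, (E,merge)→4200, (B,nl_idx)→8800, (B,merge)→13920 …(+2); best=3200 via (E,nl_idx)
  {ACDE}: card=5000000; try (A,hash)→77500, (C,hash)→95000, (E,hash)→1026600, (A,merge)→1074300, (C,merge)→1453250, (A,nl_idx)→5570300 …(+6); best=77500 via (A,hash)
  {ABCD}: card=1000000; try (A,hash)→24350, (C,hash)→26400, (A,merge)→196150, (C,merge)→248650, (B,hash)→1023600, (A,nl_idx)→1117150 …(+6); best=24350 via (A,hash)
  {ABDE}: card=80000; try (A,hash)→11400, (A,merge)→18200, (E,hash)→25600, (B,hash)→91200, (A,nl_idx)→92200, (E,nl_idx)→214400 …(+6); best=11400 via (A,hash)
  {BCDE}: card=62500; try (C,hash)→8200, (C,merge)→16450, (E,hash)→20350, (B,hash)→70500, (C,nl_idx)→73700, (E,nl_idx)→167150 …(+6); best=8200 via (C,hash)
  {ABCDE}: card=5000000; try (A,hash)→77900, (C,hash)→95400, (E,hash)→1027550, (A,merge)→1074700, (C,merge)→1453650, (B,hash)→5077700 …(+10); best=77900 via (A,hash)

cost=77900; order=D,B,E,C,A; methods=hash,nl_idx,hash,hash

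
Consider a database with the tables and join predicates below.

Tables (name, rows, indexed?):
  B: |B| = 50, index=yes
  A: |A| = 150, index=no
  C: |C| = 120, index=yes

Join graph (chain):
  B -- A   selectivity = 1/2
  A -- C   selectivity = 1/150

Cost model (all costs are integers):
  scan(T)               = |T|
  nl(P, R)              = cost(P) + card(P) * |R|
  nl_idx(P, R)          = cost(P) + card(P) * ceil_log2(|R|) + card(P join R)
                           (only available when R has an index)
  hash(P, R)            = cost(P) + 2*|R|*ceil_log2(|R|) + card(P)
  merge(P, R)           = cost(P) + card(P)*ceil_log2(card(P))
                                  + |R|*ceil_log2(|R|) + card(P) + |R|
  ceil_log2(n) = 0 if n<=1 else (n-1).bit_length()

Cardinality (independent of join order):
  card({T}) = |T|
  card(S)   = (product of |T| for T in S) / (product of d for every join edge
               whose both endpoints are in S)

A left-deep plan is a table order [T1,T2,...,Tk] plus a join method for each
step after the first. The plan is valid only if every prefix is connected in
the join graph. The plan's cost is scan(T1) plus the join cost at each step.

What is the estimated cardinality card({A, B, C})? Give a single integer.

Tables in S: A(150), B(50), C(120)
Edges inside S: B-A(d=2), A-C(d=150)
numerator = 150 * 50 * 120 = 900000
denominator = 2 * 150 = 300
card(S) = 900000 / 300 = 3000

3000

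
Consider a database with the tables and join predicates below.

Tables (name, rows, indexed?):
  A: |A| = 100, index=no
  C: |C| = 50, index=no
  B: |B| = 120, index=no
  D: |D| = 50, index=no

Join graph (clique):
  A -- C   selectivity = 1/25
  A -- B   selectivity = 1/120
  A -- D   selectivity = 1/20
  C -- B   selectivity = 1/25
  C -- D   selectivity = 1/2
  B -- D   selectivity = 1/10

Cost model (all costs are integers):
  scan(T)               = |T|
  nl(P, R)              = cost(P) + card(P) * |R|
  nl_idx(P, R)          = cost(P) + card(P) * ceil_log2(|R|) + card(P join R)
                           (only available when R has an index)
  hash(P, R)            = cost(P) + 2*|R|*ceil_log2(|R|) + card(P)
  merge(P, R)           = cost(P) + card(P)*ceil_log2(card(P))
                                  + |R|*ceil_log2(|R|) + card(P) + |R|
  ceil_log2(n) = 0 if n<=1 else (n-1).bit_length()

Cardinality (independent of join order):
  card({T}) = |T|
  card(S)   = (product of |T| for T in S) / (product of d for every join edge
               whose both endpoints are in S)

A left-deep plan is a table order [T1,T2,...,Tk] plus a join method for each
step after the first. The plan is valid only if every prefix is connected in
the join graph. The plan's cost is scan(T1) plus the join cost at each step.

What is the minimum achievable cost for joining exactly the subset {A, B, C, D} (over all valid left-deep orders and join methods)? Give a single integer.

Selinger DP over subsets of {A,B,C,D}:
  {A}: scan cost=100, card=100
  {C}: scan cost=50, card=50
  {B}: scan cost=120, card=120
  {D}: scan cost=50, card=50
  {AC}: card=200; try (C,hash)→800, (A,merge)→1200, (C,merge)→1250, (A,hash)→1500, (A,nl)→5050, (C,nl)→5100; best=800 via (C,hash)
  {AB}: card=100; try (A,hash)→1640, (B,merge)→1860, (B,hash)→1880, (A,merge)→1880, (B,nl)→12100, (A,nl)→12120; best=1640 via (A,hash)
  {AD}: card=250; try (D,hash)→800, (A,merge)→1200, (D,merge)→1250, (A,hash)→1500, (A,nl)→5050, (D,nl)→5100; best=800 via (D,hash)
  {BC}: card=240; try (C,hash)→840, (B,merge)→1360, (C,merge)→1430, (B,hash)→1780, (B,nl)→6050, (C,nl)→6120; best=840 via (C,hash)
  {CD}: card=1250; try (D,hash)→700, (C,hash)→700, (D,merge)→750, (C,merge)→750, (D,nl)→2550, (C,nl)→2550; best=700 via (D,hash)
  {BD}: card=600; try (D,hash)→840, (B,merge)→1360, (D,merge)→1430, (B,hash)→1780, (B,nl)→6050, (D,nl)→6120; best=840 via (D,hash)
  {ABC}: card=8; try (C,hash)→2340, (A,hash)→2480, (B,hash)→2680, (C,merge)→2790, (B,merge)→3560, (A,merge)→3800 …(+3); best=2340 via (C,hash)
  {ACD}: card=250; try (D,hash)→1600, (C,hash)→1650, (D,merge)→2950, (A,hash)→3350, (C,merge)→3400, (D,nl)→10800 …(+3); best=1600 via (D,hash)
  {ABD}: card=25; try (D,hash)→2340, (B,hash)→2730, (D,merge)→2790, (A,hash)→2840, (B,merge)→4010, (D,nl)→6640 …(+3); best=2340 via (D,hash)
  {BCD}: card=600; try (D,hash)→1680, (C,hash)→2040, (D,merge)→3350, (B,hash)→3630, (C,merge)→7790, (D,nl)→12840 …(+3); best=1680 via (D,hash)
  {ABCD}: card=1; try (D,merge)→2722, (D,nl)→2740, (C,merge)→2840, (D,hash)→2948, (C,hash)→2965, (B,hash)→3530 …(+6); best=2722 via (D,merge)

2722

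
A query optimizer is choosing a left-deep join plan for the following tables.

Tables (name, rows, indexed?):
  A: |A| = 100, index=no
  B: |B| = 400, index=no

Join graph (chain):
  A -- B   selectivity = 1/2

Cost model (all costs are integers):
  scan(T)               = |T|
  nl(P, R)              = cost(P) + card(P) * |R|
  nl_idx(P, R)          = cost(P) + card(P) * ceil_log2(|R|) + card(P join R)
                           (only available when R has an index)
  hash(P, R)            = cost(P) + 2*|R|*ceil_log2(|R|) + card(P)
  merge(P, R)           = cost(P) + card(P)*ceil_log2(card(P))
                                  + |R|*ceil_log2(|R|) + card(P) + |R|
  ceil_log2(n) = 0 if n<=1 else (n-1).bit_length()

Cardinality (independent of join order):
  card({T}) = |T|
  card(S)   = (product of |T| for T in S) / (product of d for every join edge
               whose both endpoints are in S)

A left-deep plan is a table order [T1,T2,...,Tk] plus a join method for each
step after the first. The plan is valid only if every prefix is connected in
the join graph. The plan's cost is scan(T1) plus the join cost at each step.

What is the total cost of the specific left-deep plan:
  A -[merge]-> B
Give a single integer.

step 1: scan A: cost=100, card=100
step 2: join B via merge
    card(P join B) = 100*400/(2) = 20000
    cost = 100 + 100*7 + 400*9 + 100 + 400 = 4900

4900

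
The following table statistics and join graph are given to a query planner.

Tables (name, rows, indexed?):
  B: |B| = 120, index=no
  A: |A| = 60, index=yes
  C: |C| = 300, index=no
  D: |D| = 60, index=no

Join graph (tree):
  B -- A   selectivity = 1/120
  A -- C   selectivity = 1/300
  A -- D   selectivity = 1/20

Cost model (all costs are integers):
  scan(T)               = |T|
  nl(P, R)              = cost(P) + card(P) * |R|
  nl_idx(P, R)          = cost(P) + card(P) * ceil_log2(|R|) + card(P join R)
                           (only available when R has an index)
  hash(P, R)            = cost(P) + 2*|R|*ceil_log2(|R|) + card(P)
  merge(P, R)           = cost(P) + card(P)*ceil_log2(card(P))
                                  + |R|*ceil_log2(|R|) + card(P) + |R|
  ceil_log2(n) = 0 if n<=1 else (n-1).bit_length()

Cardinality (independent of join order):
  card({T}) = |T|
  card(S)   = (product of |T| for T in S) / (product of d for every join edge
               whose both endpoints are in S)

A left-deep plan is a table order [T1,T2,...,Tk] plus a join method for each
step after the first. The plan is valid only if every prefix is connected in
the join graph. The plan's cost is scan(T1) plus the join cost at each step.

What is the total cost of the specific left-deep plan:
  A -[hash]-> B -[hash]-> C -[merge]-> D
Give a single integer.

step 1: scan A: cost=60, card=60
step 2: join B via hash
    card(P join B) = 60*120/(120) = 60
    cost = 60 + 2*120*7 + 60 = 1800
step 3: join C via hash
    card(P join C) = 60*300/(300) = 60
    cost = 1800 + 2*300*9 + 60 = 7260
step 4: join D via merge
    card(P join D) = 60*60/(20) = 180
    cost = 7260 + 60*6 + 60*6 + 60 + 60 = 8100

8100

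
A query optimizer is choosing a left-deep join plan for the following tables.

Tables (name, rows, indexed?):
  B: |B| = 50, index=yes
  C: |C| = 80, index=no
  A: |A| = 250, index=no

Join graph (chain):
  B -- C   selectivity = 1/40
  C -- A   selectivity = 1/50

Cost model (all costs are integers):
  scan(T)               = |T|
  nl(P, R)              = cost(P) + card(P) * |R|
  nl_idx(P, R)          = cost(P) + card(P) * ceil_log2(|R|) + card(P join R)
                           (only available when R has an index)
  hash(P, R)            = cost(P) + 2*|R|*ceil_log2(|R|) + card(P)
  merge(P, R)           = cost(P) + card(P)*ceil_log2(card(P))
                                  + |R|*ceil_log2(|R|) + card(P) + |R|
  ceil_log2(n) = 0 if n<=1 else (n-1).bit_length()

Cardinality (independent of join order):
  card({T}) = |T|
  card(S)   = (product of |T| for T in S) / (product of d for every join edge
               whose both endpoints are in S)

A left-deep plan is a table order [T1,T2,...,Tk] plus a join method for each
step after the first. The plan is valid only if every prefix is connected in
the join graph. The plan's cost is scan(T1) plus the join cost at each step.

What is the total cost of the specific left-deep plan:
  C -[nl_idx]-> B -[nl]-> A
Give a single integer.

step 1: scan C: cost=80, card=80
step 2: join B via nl_idx
    card(P join B) = 80*50/(40) = 100
    cost = 80 + 80*6 + 100 = 660
step 3: join A via nl
    card(P join A) = 100*250/(50) = 500
    cost = 660 + 100*250 = 25660

25660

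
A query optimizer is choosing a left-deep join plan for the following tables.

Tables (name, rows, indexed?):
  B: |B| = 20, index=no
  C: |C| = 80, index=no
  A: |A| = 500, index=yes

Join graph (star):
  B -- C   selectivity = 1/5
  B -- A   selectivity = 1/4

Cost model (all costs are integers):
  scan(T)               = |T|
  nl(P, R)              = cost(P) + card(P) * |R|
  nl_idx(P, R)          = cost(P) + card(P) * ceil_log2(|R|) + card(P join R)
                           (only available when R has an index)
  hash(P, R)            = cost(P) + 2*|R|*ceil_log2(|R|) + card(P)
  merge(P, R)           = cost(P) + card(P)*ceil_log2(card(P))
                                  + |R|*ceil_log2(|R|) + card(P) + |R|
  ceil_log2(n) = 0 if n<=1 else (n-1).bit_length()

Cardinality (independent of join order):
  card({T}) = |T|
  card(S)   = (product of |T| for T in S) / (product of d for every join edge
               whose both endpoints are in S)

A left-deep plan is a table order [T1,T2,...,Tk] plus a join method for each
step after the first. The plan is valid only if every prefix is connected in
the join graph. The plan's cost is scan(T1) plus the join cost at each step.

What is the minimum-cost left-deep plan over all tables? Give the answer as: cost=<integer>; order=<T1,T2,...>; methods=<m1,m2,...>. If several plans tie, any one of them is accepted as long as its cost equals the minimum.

cost=4820; order=A,B,C; methods=hash,hash

Selinger DP (subsets sized 1..n):
  {B}: scan cost=20, card=20
  {C}: scan cost=80, card=80
  {A}: scan cost=500, card=500
  {BC}: card=320; try (B,hash)→360, (C,merge)→780, (B,merge)→840, (C,hash)→1160, (C,nl)→1620, (B,nl)→1680; best=360 via (B,hash)
  {AB}: card=2500; try (B,hash)→1200, (A,nl_idx)→2700, (A,merge)→5140, (B,merge)→5620, (A,hash)→9040, (A,nl)→10020 …(+1); best=1200 via (B,hash)
  {ABC}: card=40000; try (C,hash)→4820, (A,merge)→8560, (A,hash)→9680, (C,merge)→34340, (A,nl_idx)→43240, (A,nl)→160360 …(+1); best=4820 via (C,hash)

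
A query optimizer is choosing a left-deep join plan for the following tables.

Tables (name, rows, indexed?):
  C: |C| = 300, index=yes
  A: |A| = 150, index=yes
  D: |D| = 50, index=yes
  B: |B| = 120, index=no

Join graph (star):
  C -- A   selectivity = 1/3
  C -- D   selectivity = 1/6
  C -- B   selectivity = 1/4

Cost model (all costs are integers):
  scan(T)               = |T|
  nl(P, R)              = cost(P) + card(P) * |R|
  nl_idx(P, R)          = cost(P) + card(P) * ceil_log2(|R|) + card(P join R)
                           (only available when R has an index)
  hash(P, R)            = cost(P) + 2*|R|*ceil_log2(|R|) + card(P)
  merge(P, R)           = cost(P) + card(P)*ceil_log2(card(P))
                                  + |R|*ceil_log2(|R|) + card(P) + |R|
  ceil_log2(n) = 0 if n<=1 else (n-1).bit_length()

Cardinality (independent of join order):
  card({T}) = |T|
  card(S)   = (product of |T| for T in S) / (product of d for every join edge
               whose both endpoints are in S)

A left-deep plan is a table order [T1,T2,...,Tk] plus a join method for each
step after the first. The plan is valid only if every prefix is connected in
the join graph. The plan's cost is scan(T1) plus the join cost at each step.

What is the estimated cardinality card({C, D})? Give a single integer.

Tables in S: C(300), D(50)
Edges inside S: C-D(d=6)
numerator = 300 * 50 = 15000
denominator = 6 = 6
card(S) = 15000 / 6 = 2500

2500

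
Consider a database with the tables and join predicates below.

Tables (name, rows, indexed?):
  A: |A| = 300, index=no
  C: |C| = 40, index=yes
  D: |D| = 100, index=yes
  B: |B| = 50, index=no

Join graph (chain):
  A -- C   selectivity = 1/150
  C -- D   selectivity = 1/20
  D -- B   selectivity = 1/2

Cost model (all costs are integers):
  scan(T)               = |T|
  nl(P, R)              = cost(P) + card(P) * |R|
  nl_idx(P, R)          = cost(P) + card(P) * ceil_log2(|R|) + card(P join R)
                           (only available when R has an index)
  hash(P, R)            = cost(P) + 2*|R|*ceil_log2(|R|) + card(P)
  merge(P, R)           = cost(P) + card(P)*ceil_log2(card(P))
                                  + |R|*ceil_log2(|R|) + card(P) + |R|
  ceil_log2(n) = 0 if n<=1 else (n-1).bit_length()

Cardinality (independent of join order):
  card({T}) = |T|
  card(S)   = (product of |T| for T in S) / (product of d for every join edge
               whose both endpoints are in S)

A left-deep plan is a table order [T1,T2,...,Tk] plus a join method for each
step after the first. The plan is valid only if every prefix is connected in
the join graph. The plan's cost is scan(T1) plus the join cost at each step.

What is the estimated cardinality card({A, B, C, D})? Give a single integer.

Tables in S: A(300), B(50), C(40), D(100)
Edges inside S: A-C(d=150), C-D(d=20), D-B(d=2)
numerator = 300 * 50 * 40 * 100 = 60000000
denominator = 150 * 20 * 2 = 6000
card(S) = 60000000 / 6000 = 10000

10000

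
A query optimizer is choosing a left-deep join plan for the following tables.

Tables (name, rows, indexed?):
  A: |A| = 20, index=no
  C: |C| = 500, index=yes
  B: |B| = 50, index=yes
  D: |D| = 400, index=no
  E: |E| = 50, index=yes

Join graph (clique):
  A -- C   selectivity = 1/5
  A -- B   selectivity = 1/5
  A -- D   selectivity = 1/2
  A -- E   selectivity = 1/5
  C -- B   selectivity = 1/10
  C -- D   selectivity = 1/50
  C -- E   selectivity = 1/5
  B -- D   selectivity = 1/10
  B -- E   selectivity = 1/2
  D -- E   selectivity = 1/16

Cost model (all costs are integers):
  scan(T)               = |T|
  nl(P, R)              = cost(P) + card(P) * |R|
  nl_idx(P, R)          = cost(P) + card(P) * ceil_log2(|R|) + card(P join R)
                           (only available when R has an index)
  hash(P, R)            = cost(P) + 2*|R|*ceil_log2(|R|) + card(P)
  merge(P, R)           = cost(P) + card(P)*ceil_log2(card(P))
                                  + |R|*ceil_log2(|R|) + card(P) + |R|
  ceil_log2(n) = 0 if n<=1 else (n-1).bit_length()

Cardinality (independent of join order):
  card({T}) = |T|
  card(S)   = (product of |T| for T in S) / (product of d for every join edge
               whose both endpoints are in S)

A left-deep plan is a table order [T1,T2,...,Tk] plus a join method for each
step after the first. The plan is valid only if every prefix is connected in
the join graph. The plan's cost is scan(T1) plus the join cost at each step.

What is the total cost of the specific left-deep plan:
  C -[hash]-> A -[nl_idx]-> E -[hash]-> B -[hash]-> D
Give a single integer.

step 1: scan C: cost=500, card=500
step 2: join A via hash
    card(P join A) = 500*20/(5) = 2000
    cost = 500 + 2*20*5 + 500 = 1200
step 3: join E via nl_idx
    card(P join E) = 2000*50/(5*5) = 4000
    cost = 1200 + 2000*6 + 4000 = 17200
step 4: join B via hash
    card(P join B) = 4000*50/(5*10*2) = 2000
    cost = 17200 + 2*50*6 + 4000 = 21800
step 5: join D via hash
    card(P join D) = 2000*400/(2*50*10*16) = 50
    cost = 21800 + 2*400*9 + 2000 = 31000

31000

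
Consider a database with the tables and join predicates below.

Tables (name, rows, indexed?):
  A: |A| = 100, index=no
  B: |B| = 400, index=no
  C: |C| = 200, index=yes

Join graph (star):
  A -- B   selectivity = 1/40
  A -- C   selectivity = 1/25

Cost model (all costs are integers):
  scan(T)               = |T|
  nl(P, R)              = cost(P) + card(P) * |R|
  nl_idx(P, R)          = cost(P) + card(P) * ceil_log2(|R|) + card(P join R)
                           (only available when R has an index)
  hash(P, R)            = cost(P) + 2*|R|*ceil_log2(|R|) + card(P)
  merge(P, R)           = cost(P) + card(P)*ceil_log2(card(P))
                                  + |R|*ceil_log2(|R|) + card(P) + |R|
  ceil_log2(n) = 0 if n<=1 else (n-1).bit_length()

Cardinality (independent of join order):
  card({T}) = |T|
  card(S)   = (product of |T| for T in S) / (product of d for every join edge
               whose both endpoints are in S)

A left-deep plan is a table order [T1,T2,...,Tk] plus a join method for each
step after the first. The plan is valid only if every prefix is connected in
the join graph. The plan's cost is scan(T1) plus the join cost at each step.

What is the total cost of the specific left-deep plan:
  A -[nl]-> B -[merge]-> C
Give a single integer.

52900

step 1: scan A: cost=100, card=100
step 2: join B via nl
    card(P join B) = 100*400/(40) = 1000
    cost = 100 + 100*400 = 40100
step 3: join C via merge
    card(P join C) = 1000*200/(25) = 8000
    cost = 40100 + 1000*10 + 200*8 + 1000 + 200 = 52900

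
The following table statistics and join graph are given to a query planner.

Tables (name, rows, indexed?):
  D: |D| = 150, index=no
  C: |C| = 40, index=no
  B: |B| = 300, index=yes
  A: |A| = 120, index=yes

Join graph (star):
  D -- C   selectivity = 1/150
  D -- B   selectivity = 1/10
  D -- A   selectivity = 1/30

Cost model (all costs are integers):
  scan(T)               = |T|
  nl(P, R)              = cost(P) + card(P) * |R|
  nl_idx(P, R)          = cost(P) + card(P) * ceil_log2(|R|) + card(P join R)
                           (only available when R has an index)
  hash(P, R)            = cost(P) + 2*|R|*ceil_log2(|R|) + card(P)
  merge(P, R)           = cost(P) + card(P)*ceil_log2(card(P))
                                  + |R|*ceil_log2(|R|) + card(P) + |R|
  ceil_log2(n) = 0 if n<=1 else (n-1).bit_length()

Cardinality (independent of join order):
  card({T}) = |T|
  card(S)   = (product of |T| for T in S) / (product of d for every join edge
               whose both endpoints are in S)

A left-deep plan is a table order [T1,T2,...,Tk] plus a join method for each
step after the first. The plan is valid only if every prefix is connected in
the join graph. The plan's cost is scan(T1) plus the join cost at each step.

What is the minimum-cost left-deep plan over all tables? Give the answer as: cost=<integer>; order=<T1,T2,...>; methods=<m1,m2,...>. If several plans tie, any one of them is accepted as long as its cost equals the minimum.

Selinger DP (subsets sized 1..n):
  {D}: scan cost=150, card=150
  {C}: scan cost=40, card=40
  {B}: scan cost=300, card=300
  {A}: scan cost=120, card=120
  {CD}: card=40; try (C,hash)→780, (D,merge)→1670, (C,merge)→1780, (D,hash)→2480, (D,nl)→6040, (C,nl)→6150; best=780 via (C,hash)
  {BD}: card=4500; try (D,hash)→3000, (B,merge)→4500, (D,merge)→4650, (B,hash)→5700, (B,nl_idx)→6000, (B,nl)→45150 …(+1); best=3000 via (D,hash)
  {AD}: card=600; try (A,nl_idx)→1800, (A,hash)→1980, (D,merge)→2430, (A,merge)→2460, (D,hash)→2640, (D,nl)→18120 …(+1); best=1800 via (A,nl_idx)
  {BCD}: card=1200; try (B,nl_idx)→2340, (B,merge)→4060, (B,hash)→6220, (C,hash)→7980, (B,nl)→12780, (C,merge)→66280 …(+1); best=2340 via (B,nl_idx)
  {ACD}: card=160; try (A,nl_idx)→1220, (A,merge)→2020, (A,hash)→2500, (C,hash)→2880, (A,nl)→5580, (C,merge)→8680 …(+1); best=1220 via (A,nl_idx)
  {ABD}: card=18000; try (B,hash)→7800, (A,hash)→9180, (B,merge)→11400, (B,nl_idx)→25200, (A,nl_idx)→52500, (A,merge)→66960 …(+2); best=7800 via (B,hash)
  {ABCD}: card=4800; try (A,hash)→5220, (B,merge)→5660, (B,hash)→6780, (B,nl_idx)→7460, (A,nl_idx)→15540, (A,merge)→17700 …(+5); best=5220 via (A,hash)

cost=5220; order=D,C,B,A; methods=hash,nl_idx,hash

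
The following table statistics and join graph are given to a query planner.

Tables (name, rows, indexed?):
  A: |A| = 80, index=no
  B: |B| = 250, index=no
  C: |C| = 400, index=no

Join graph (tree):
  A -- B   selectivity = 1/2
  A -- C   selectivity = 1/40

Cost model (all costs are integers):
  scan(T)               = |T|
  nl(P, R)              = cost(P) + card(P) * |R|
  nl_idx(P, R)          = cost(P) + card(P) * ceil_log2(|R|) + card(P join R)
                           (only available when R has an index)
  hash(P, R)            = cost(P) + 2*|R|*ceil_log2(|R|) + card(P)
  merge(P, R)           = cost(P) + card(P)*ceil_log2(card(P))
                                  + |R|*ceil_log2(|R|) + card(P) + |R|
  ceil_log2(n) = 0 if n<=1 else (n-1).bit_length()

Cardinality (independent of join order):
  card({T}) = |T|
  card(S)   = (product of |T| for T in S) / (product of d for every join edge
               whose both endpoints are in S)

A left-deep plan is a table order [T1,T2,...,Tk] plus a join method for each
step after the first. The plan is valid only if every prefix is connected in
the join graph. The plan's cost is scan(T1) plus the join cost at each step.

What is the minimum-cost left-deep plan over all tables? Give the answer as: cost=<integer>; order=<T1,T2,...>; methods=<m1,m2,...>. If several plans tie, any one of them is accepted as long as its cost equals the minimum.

cost=6720; order=C,A,B; methods=hash,hash

Selinger DP (subsets sized 1..n):
  {A}: scan cost=80, card=80
  {B}: scan cost=250, card=250
  {C}: scan cost=400, card=400
  {AB}: card=10000; try (A,hash)→1620, (B,merge)→2970, (A,merge)→3140, (B,hash)→4160, (B,nl)→20080, (A,nl)→20250; best=1620 via (A,hash)
  {AC}: card=800; try (A,hash)→1920, (C,merge)→4720, (A,merge)→5040, (C,hash)→7360, (C,nl)→32080, (A,nl)→32400; best=1920 via (A,hash)
  {ABC}: card=100000; try (B,hash)→6720, (B,merge)→12970, (C,hash)→18820, (C,merge)→155620, (B,nl)→201920, (C,nl)→4001620; best=6720 via (B,hash)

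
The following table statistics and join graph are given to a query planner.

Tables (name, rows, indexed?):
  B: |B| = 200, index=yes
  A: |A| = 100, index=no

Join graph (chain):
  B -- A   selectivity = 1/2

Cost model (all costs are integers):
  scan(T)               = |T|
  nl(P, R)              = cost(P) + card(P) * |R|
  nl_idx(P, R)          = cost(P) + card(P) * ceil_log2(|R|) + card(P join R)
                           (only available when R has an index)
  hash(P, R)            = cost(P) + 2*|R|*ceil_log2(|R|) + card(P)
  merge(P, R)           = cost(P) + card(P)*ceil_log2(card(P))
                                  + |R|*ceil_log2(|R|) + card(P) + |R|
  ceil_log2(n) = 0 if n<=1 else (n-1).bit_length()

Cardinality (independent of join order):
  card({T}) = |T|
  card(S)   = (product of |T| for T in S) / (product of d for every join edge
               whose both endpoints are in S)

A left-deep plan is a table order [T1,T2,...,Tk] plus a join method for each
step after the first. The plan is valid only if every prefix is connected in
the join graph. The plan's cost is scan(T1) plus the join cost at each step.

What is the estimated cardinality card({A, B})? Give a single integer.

Tables in S: A(100), B(200)
Edges inside S: B-A(d=2)
numerator = 100 * 200 = 20000
denominator = 2 = 2
card(S) = 20000 / 2 = 10000

10000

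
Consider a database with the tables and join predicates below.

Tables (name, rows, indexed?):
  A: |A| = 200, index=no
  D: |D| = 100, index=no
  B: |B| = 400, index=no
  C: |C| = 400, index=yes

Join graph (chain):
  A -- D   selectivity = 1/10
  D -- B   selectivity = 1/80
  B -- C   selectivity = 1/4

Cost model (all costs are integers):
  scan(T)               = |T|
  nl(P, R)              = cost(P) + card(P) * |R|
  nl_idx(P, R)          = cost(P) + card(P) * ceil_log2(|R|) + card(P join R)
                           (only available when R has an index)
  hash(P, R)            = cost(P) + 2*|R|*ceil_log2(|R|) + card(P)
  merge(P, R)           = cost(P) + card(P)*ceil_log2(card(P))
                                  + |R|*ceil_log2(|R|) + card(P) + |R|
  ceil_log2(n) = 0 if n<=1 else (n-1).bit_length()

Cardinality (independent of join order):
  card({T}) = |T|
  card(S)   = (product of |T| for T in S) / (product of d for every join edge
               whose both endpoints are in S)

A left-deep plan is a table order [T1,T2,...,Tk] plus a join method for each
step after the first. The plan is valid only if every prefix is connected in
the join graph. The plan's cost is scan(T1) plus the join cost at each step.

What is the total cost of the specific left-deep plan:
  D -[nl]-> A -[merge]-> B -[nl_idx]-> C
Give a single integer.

step 1: scan D: cost=100, card=100
step 2: join A via nl
    card(P join A) = 100*200/(10) = 2000
    cost = 100 + 100*200 = 20100
step 3: join B via merge
    card(P join B) = 2000*400/(80) = 10000
    cost = 20100 + 2000*11 + 400*9 + 2000 + 400 = 48100
step 4: join C via nl_idx
    card(P join C) = 10000*400/(4) = 1000000
    cost = 48100 + 10000*9 + 1000000 = 1138100

1138100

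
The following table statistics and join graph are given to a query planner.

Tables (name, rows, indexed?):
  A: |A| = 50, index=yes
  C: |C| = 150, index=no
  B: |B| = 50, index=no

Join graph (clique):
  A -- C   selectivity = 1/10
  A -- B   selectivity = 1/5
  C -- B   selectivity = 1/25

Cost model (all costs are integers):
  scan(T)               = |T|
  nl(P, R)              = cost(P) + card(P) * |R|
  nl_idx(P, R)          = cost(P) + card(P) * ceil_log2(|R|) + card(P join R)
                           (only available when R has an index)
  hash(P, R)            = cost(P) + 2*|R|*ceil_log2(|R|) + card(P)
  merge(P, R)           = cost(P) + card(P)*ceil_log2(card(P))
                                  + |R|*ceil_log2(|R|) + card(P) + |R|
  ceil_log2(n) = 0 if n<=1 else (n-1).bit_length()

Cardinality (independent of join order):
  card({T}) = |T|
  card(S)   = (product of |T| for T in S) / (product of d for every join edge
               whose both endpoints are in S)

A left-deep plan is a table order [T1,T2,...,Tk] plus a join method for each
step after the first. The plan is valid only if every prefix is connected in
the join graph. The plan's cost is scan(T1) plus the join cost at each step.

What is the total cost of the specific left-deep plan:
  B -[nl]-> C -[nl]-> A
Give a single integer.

22550

step 1: scan B: cost=50, card=50
step 2: join C via nl
    card(P join C) = 50*150/(25) = 300
    cost = 50 + 50*150 = 7550
step 3: join A via nl
    card(P join A) = 300*50/(10*5) = 300
    cost = 7550 + 300*50 = 22550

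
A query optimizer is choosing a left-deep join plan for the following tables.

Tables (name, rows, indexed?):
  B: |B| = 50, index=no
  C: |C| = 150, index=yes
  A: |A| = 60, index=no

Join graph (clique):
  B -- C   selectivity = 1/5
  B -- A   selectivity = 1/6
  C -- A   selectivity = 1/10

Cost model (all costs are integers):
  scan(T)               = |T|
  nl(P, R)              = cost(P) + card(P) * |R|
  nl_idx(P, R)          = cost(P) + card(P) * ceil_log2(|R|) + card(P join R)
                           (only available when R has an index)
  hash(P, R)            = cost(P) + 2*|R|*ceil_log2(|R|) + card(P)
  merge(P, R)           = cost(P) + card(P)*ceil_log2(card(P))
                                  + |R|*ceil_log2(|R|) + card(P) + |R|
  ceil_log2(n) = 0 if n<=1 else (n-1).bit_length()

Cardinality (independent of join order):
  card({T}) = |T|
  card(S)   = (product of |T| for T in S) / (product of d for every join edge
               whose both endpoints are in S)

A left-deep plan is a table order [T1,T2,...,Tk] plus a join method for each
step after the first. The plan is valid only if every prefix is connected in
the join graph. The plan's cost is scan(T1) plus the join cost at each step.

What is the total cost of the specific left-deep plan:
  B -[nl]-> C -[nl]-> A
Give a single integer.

97550

step 1: scan B: cost=50, card=50
step 2: join C via nl
    card(P join C) = 50*150/(5) = 1500
    cost = 50 + 50*150 = 7550
step 3: join A via nl
    card(P join A) = 1500*60/(6*10) = 1500
    cost = 7550 + 1500*60 = 97550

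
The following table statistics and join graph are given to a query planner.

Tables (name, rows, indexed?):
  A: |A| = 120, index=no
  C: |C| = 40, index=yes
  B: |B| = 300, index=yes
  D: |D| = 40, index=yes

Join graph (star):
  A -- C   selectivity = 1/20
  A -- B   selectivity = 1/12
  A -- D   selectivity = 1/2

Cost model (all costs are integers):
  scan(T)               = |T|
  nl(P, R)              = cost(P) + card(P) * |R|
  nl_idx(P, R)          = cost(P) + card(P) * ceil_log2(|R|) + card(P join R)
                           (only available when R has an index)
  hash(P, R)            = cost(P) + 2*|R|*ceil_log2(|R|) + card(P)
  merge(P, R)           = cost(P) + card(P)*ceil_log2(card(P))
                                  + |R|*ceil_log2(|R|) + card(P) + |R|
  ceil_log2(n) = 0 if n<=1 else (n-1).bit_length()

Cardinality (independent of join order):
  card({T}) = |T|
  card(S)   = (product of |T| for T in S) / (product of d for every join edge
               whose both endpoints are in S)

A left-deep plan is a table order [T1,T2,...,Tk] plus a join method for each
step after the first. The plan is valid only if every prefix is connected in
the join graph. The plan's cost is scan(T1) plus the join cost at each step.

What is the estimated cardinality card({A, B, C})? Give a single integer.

Tables in S: A(120), B(300), C(40)
Edges inside S: A-C(d=20), A-B(d=12)
numerator = 120 * 300 * 40 = 1440000
denominator = 20 * 12 = 240
card(S) = 1440000 / 240 = 6000

6000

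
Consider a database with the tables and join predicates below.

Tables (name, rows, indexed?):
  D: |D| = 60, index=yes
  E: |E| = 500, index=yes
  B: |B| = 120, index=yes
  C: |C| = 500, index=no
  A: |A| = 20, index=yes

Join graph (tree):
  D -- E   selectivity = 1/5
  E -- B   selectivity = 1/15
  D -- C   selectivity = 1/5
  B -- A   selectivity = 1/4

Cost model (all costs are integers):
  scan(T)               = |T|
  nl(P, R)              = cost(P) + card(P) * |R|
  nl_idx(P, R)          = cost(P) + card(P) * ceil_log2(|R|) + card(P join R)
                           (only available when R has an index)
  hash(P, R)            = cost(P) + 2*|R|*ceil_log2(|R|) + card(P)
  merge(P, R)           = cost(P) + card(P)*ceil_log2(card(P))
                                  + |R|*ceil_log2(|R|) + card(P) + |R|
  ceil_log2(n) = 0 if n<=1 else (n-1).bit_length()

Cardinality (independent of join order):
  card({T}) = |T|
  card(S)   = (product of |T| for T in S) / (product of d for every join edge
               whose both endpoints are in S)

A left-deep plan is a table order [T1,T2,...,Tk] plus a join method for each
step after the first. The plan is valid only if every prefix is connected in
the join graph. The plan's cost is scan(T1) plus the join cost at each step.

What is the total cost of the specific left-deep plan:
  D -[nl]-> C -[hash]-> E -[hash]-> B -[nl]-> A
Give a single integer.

step 1: scan D: cost=60, card=60
step 2: join C via nl
    card(P join C) = 60*500/(5) = 6000
    cost = 60 + 60*500 = 30060
step 3: join E via hash
    card(P join E) = 6000*500/(5) = 600000
    cost = 30060 + 2*500*9 + 6000 = 45060
step 4: join B via hash
    card(P join B) = 600000*120/(15) = 4800000
    cost = 45060 + 2*120*7 + 600000 = 646740
step 5: join A via nl
    card(P join A) = 4800000*20/(4) = 24000000
    cost = 646740 + 4800000*20 = 96646740

96646740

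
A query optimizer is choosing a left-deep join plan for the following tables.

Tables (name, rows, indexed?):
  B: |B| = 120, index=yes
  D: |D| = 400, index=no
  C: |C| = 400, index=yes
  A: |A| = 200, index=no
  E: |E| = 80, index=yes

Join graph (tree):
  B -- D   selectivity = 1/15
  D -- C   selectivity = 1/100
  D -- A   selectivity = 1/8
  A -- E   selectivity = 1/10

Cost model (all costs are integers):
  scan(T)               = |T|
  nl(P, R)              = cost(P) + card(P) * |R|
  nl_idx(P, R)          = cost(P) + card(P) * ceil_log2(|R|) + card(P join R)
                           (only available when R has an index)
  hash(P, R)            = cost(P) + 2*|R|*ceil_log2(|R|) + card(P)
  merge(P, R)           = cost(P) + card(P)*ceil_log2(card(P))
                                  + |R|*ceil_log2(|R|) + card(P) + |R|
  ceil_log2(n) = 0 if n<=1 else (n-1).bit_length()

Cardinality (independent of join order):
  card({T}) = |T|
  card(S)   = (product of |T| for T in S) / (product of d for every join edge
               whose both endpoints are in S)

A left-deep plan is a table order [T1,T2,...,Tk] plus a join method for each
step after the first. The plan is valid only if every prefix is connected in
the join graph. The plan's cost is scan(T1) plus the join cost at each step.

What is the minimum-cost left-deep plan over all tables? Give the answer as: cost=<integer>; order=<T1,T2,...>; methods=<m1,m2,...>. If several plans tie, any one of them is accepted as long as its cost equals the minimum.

Selinger DP (subsets sized 1..n):
  {B}: scan cost=120, card=120
  {D}: scan cost=400, card=400
  {C}: scan cost=400, card=400
  {A}: scan cost=200, card=200
  {E}: scan cost=80, card=80
  {BD}: card=3200; try (B,hash)→2480, (D,merge)→5080, (B,merge)→5360, (B,nl_idx)→6400, (D,hash)→7440, (D,nl)→48120 …(+1); best=2480 via (B,hash)
  {CD}: card=1600; try (C,nl_idx)→5600, (D,hash)→8000, (C,hash)→8000, (D,merge)→8400, (C,merge)→8400, (D,nl)→160400 …(+1); best=5600 via (C,nl_idx)
  {AD}: card=10000; try (A,hash)→4000, (D,merge)→6000, (A,merge)→6200, (D,hash)→7600, (D,nl)→80200, (A,nl)→80400; best=4000 via (A,hash)
  {AE}: card=1600; try (E,hash)→1520, (A,merge)→2520, (E,merge)→2640, (E,nl_idx)→3200, (A,hash)→3360, (A,nl)→16080 …(+1); best=1520 via (E,hash)
  {BCD}: card=12800; try (B,hash)→8880, (C,hash)→12880, (B,merge)→25760, (B,nl_idx)→29600, (C,nl_idx)→44080, (C,merge)→48080 …(+2); best=8880 via (B,hash)
  {ABD}: card=80000; try (A,hash)→8880, (B,hash)→15680, (A,merge)→45880, (B,nl_idx)→154000, (B,merge)→154960, (A,nl)→642480 …(+1); best=8880 via (A,hash)
  {ACD}: card=40000; try (A,hash)→10400, (C,hash)→21200, (A,merge)→26600, (C,nl_idx)→134000, (C,merge)→158000, (A,nl)→325600 …(+1); best=10400 via (A,hash)
  {ADE}: card=80000; try (D,hash)→10320, (E,hash)→15120, (D,merge)→24720, (E,nl_idx)→154000, (E,merge)→154640, (D,nl)→641520 …(+1); best=10320 via (D,hash)
  {ABCD}: card=320000; try (A,hash)→24880, (B,hash)→52080, (C,hash)→96080, (A,merge)→202680, (B,nl_idx)→610400, (B,merge)→691360 …(+5); best=24880 via (A,hash)
  {ABDE}: card=640000; try (E,hash)→90000, (B,hash)→92000, (E,nl_idx)→1208880, (B,nl_idx)→1210320, (E,merge)→1449520, (B,merge)→1451280 …(+2); best=90000 via (E,hash)
  {ACDE}: card=320000; try (E,hash)→51520, (C,hash)→97520, (E,nl_idx)→610400, (E,merge)→691040, (C,nl_idx)→1050320, (C,merge)→1454320 …(+2); best=51520 via (E,hash)
  {ABCDE}: card=2560000; try (E,hash)→346000, (B,hash)→373200, (C,hash)→737200, (E,nl_idx)→4824880, (B,nl_idx)→4851520, (E,merge)→6425520 …(+6); best=346000 via (E,hash)

cost=346000; order=D,C,B,A,E; methods=nl_idx,hash,hash,hash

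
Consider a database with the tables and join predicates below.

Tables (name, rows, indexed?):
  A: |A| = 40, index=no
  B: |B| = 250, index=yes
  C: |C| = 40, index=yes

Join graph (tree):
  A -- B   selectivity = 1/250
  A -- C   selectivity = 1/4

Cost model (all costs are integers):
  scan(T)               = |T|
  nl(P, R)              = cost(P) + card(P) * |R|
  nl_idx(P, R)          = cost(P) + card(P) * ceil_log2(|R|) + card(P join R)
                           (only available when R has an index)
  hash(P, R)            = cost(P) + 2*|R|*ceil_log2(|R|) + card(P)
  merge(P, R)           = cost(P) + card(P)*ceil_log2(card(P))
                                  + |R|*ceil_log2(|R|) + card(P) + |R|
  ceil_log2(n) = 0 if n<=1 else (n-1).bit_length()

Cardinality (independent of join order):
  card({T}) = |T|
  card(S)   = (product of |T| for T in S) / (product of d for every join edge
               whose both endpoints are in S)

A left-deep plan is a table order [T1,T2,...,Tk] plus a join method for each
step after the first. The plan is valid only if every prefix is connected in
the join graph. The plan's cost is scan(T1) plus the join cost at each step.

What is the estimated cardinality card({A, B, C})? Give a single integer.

400

Tables in S: A(40), B(250), C(40)
Edges inside S: A-B(d=250), A-C(d=4)
numerator = 40 * 250 * 40 = 400000
denominator = 250 * 4 = 1000
card(S) = 400000 / 1000 = 400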